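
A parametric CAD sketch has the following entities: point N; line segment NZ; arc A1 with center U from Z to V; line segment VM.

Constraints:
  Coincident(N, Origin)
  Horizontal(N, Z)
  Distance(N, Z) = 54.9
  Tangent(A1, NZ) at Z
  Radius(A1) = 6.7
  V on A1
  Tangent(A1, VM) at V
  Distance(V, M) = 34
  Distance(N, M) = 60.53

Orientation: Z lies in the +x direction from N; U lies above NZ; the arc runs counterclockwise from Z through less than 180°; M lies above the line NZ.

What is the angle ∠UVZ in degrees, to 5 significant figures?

31.475°

N is at the origin; NZ is horizontal with |NZ| = 54.9 and Z on the +x side, so Z = (54.900, 0.0000). A1 meets NZ tangentially, so UZ is at right angles to NZ, so U = Z + (0, 6.7) = (54.900, 6.7000). Since UV ⟂ VM (tangency), |UM| = √(6.7² + 34.0²) = 34.654 regardless of where V sits on A1. So M lies on both circle(N, 60.53) and circle(U, 34.654); the above-NZ intersection is M = (45.405, 40.028). V is the foot of the tangent from M: V = (60.867, 9.7469).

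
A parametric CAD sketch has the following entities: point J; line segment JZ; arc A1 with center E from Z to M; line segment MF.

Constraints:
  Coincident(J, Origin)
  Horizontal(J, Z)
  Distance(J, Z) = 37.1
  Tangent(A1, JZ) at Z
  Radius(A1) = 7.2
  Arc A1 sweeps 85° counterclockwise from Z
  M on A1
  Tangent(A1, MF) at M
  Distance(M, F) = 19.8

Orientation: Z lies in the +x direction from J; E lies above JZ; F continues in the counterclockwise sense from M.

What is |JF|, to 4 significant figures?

52.98

J is at the origin; JZ is horizontal with |JZ| = 37.1 and Z on the +x side, so Z = (37.10, 0.000). Since A1 is tangent to JZ there, EZ ⟂ JZ, so E = Z + (0, 7.2) = (37.10, 7.200). On A1, Z sits at bearing -90° from E; an 85° counterclockwise sweep puts M at bearing -5°, so M = E + 7.2·(cos -5°, sin -5°) = (44.27, 6.572). The tangent condition forces EM to be normal to MF, so MF runs along (−sin -5°, cos -5°); with |MF| = 19.8, F = (46.00, 26.30). Then |JF| = |F − J| = 52.98.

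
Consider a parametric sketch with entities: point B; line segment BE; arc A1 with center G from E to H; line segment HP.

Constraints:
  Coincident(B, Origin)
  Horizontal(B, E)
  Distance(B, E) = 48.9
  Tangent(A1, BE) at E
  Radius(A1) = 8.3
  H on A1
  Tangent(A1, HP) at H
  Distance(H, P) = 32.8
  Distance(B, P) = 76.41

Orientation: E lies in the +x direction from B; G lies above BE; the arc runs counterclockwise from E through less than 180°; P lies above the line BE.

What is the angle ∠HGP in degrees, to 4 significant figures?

75.80°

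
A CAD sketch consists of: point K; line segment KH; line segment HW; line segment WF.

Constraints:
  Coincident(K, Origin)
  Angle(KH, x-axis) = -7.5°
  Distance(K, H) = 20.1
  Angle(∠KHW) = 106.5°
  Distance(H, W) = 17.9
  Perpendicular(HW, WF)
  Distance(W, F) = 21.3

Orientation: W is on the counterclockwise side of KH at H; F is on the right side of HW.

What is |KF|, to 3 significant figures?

46.9

K is at the origin; KH runs at -7.5° with length 20.1, so H = 20.1·(cos -7.5°, sin -7.5°) = (19.9, -2.62). ∠KHW = 106.5°, so HW runs at -7.5° + (180° − 106.5°) = 66.0° from the x-axis; with |HW| = 17.9, W = H + 17.9·(cos 66.0°, sin 66.0°) = (27.2, 13.7). The perpendicularity gives WF at right angles to HW; with |WF| = 21.3 on the right of HW, F = W + 21.3·(0.914, -0.407) = (46.7, 5.07). Then |KF| = |F − K| = 46.9.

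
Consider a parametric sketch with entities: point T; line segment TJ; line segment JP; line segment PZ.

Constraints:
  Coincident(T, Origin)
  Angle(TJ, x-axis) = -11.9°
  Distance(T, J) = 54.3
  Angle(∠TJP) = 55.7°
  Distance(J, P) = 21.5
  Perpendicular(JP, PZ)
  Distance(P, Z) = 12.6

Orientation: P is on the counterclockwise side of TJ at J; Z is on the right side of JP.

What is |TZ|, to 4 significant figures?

58.17

∠TJP = 55.7°, so JP runs at -11.9° + (180° − 55.7°) = 112.4° from the x-axis; with |JP| = 21.5, P = J + 21.5·(cos 112.4°, sin 112.4°) = (44.94, 8.681). JP is perpendicular to PZ; with |PZ| = 12.6 on the right of JP, Z = P + 12.6·(0.9245, 0.3811) = (56.59, 13.48). Then |TZ| = |Z − T| = 58.17.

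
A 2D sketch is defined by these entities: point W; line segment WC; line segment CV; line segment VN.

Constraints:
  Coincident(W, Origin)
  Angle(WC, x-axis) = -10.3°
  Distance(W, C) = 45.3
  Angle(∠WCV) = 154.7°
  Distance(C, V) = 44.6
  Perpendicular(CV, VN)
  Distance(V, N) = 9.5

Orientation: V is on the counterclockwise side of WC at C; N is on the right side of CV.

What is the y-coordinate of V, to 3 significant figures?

3.44

W is at the origin; WC runs at -10.3° with length 45.3, so C = 45.3·(cos -10.3°, sin -10.3°) = (44.6, -8.10). ∠WCV = 154.7°, so CV runs at -10.3° + (180° − 154.7°) = 15.0° from the x-axis; with |CV| = 44.6, V = C + 44.6·(cos 15.0°, sin 15.0°) = (87.7, 3.44). So V.y = 3.44.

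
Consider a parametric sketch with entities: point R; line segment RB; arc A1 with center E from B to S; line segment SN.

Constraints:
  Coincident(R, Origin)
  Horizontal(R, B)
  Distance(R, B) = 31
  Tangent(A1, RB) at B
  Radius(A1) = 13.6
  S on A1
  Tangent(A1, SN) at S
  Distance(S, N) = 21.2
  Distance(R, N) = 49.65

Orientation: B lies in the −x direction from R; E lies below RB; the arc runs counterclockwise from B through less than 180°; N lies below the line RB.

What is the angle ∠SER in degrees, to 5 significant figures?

170.99°

Checks: |ES| = 13.60 ✓; ∠(ES, SN) = 90.00° ✓; |SN| = 21.20 ✓; |RN| = 49.65 ✓.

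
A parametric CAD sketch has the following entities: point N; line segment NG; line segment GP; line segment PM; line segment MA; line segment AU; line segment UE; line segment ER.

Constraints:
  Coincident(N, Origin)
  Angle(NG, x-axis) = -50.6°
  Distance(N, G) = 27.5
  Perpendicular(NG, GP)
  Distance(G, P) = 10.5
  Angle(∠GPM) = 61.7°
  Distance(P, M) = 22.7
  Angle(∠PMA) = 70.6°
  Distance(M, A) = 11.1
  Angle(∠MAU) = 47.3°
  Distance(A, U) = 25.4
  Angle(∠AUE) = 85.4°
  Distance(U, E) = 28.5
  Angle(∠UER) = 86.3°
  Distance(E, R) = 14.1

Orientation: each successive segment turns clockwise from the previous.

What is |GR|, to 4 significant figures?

38.23

N is at the origin; NG runs at -50.6° with length 27.5, so G = (17.46, -21.25). The perpendicularity gives GP at right angles to NG, so GP runs at -140.6°; with |GP| = 10.5, P = (9.341, -27.91). ∠GPM = 61.7° gives PM at 101.1° from the x-axis; with |PM| = 22.7, M = (4.971, -5.640). ∠PMA = 70.6° gives MA at -8.300° from the x-axis; with |MA| = 11.1, A = (15.95, -7.242). ∠MAU = 47.3° gives AU at -141.0° from the x-axis; with |AU| = 25.4, U = (-3.785, -23.23). ∠AUE = 85.4° gives UE at 124.4° from the x-axis; with |UE| = 28.5, E = (-19.89, 0.2891). ∠UER = 86.3° gives ER at 30.70° from the x-axis; with |ER| = 14.1, R = (-7.762, 7.488). Then |GR| = |R − G| = 38.23.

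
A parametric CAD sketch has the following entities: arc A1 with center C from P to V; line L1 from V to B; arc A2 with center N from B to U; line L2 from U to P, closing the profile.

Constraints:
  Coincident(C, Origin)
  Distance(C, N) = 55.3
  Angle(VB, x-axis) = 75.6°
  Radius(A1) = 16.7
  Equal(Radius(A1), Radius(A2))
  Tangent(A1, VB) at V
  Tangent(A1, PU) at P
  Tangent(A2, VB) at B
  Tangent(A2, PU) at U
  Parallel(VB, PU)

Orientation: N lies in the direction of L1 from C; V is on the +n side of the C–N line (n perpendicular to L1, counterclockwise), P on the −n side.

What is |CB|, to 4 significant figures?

57.77

The slot axis is L1's direction at 75.6°, so u = (cos 75.6°, sin 75.6°) = (0.2487, 0.9686) and n = (−sin 75.6°, cos 75.6°) = (-0.9686, 0.2487). C is at the origin and N lies 55.3 along u from C, so N = 55.3·u = (13.75, 53.56). Tangency of A1 to both parallel lines with radius 16.7 puts V and P at C ± 16.7·n: V = (-16.18, 4.153), P = (16.18, -4.153). Equal radii place B and U the same way about N: B = N + 16.7·n = (-2.423, 57.72), U = N − 16.7·n = (29.93, 49.41). Then |CB| = |B − C| = 57.77.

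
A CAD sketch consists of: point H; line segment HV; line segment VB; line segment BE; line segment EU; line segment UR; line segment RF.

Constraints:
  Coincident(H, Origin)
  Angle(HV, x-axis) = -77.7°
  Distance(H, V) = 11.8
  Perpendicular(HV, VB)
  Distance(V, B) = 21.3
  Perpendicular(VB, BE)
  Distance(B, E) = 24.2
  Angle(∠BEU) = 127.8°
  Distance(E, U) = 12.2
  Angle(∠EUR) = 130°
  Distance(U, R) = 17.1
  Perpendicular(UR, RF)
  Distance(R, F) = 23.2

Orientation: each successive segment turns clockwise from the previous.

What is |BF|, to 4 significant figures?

22.12

H is at the origin; HV runs at -77.7° with length 11.8, so V = (2.514, -11.53). HV ⟂ VB, so VB runs at -167.7°; with |VB| = 21.3, B = (-18.30, -16.07). VB is perpendicular to BE, so BE runs at 102.3°; with |BE| = 24.2, E = (-23.45, 7.578). ∠BEU = 127.8° gives EU at 50.10° from the x-axis; with |EU| = 12.2, U = (-15.63, 16.94). ∠EUR = 130.0° gives UR at 0.1000° from the x-axis; with |UR| = 17.1, R = (1.473, 16.97). UR is perpendicular to RF, so RF runs at -89.90°; with |RF| = 23.2, F = (1.514, -6.233). Then |BF| = |F − B| = 22.12.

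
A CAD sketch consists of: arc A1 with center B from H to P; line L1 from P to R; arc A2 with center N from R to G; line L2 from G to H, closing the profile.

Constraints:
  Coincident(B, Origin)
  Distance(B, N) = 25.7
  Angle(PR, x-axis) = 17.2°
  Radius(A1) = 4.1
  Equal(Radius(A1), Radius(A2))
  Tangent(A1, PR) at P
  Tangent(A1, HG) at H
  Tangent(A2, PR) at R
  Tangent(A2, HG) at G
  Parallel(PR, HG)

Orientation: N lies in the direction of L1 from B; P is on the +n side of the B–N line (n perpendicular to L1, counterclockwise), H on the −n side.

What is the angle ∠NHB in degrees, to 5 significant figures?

80.936°

The slot axis is L1's direction at 17.2°, so u = (cos 17.2°, sin 17.2°) = (0.95528, 0.29571) and n = (−sin 17.2°, cos 17.2°) = (-0.29571, 0.95528). B is at the origin and N lies 25.7 along u from B, so N = 25.7·u = (24.551, 7.5997). Tangency of A1 to both parallel lines with radius 4.1 puts P and H at B ± 4.1·n: P = (-1.2124, 3.9166), H = (1.2124, -3.9166). Then cos ∠NHB = HN·HB / (|HN||HB|), giving 80.936°.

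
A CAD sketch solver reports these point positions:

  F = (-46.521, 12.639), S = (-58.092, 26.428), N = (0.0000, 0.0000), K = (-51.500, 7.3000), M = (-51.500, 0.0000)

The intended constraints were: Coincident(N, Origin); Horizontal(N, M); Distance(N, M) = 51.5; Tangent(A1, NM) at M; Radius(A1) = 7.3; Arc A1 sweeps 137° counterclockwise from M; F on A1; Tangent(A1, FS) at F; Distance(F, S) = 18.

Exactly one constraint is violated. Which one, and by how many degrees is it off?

Tangent(A1, FS) at F — off by 7.00°.

N = (0.00, 0.00) ✓; N.y = 0.00, M.y = 0.00 ✓; |NM| = 51.50 ✓; ∠(KM, MN) = 90.00° ✓; |KM| = 7.300 ✓; bearing(K→F) − bearing(K→M) = 137.0° ✓; |KF| = 7.300 ✓; ∠(KF, FS) = 97.00° ✗; |FS| = 18.00 ✓.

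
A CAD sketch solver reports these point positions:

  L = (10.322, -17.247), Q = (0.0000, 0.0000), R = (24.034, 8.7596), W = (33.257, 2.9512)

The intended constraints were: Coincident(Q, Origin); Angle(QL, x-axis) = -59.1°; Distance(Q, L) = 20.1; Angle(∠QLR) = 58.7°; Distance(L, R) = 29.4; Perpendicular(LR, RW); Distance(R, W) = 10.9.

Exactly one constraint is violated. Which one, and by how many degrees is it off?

Perpendicular(LR, RW) — off by 4.40°.

Q = (0.00, 0.00) ✓; QL at -59.10° ✓; |QL| = 20.10 ✓; ∠QLR = 58.70° ✓; |LR| = 29.40 ✓; ∠(LR, RW) = 94.40° ✗; |RW| = 10.90 ✓.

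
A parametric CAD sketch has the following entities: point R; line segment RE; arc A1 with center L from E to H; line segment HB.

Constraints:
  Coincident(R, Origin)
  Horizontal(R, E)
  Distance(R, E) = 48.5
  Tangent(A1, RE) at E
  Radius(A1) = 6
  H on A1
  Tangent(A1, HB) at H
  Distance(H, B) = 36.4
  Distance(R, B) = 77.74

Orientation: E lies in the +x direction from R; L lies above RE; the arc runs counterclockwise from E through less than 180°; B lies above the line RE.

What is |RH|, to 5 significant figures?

54.142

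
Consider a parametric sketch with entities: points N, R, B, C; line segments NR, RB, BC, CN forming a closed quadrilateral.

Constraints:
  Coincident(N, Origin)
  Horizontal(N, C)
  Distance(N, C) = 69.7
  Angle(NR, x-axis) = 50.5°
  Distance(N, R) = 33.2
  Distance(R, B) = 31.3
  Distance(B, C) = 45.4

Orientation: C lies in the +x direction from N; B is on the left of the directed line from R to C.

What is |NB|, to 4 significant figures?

63.26

N is at the origin; N and C share the same y with |NC| = 69.7 and C in +x, so C = (69.7, 0). NR runs at 50.5° with |NR| = 33.2, so R = (21.12, 25.62). B is determined by |RB| = 31.3 and |BC| = 45.4 together: it lies at the intersection of circle(R, 31.3) and circle(C, 45.4). With |RC| = 54.92, the foot of the radical line on RC is 17.62 from R and the perpendicular offset is √(31.3² − 17.62²) = 25.87. Taking the left-of-RC solution: B = (48.77, 40.29).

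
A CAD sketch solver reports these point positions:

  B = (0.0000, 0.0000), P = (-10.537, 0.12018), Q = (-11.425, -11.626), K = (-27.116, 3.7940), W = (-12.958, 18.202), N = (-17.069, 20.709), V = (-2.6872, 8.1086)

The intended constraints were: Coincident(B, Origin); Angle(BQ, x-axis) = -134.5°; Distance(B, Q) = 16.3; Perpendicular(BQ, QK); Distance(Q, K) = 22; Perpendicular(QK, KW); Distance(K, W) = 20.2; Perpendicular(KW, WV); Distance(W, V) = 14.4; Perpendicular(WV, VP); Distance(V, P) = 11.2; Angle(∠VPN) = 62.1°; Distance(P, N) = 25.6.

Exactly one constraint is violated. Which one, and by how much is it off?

Distance(P, N) = 25.6 — off by 4.00.

B = (0.00, 0.00) ✓; BQ at -134.5° ✓; |BQ| = 16.30 ✓; ∠(BQ, QK) = 90.00° ✓; |QK| = 22.00 ✓; ∠(QK, KW) = 90.00° ✓; |KW| = 20.20 ✓; ∠(KW, WV) = 90.00° ✓; |WV| = 14.40 ✓; ∠(WV, VP) = 90.00° ✓; |VP| = 11.20 ✓; ∠VPN = 62.10° ✓; |PN| = 21.60 ✗.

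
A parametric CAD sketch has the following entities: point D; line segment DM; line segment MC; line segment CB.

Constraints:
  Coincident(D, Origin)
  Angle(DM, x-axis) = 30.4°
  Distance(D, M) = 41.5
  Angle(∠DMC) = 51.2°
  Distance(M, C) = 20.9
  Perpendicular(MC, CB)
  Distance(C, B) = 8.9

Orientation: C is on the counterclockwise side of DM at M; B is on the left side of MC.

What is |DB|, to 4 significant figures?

23.99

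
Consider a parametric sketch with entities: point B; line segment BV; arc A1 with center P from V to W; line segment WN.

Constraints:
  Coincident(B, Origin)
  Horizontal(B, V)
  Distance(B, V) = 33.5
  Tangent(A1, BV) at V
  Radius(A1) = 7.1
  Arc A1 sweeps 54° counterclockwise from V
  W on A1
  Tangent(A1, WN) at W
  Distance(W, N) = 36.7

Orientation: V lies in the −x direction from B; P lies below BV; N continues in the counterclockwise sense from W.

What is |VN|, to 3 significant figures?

42.5

B is at the origin; B and V share the same y with |BV| = 33.5 and V on the −x side, so V = (-33.5, 0.00). The tangent condition forces PV to be normal to BV, so P = V + (0, -7.1) = (-33.5, -7.10). On A1, V sits at bearing 90° from P; a 54° counterclockwise sweep puts W at bearing 144°, so W = P + 7.1·(cos 144°, sin 144°) = (-39.2, -2.93). The tangent condition forces PW to be normal to WN, so WN runs along (−sin 144°, cos 144°); with |WN| = 36.7, N = (-60.8, -32.6). Then |VN| = |N − V| = 42.5.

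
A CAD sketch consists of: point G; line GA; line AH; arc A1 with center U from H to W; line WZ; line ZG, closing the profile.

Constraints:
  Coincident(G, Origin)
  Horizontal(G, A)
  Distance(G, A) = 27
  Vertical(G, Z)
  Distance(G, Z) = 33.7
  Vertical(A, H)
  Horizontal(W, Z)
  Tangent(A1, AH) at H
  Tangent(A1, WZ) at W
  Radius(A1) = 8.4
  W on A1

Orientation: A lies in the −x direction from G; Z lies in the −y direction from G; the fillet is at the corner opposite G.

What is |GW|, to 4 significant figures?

38.49

G is at the origin; GA is horizontal with |GA| = 27.0 and A on the −x side, so A = (-27.00, 0.000). G and Z share the same x with |GZ| = 33.7 and Z on the −y side, so Z = (0.000, -33.70). The virtual corner opposite G is at (-27.00, -33.70). A1 meets AH tangentially, so UH is at right angles to AH and the tangent condition forces UW to be normal to WZ, with radius 8.4, so the center U sits 8.4 in from both sides at U = (-18.60, -25.30). That places the tangent points at H = (-27.00, -25.30) on AH and W = (-18.60, -33.70) on WZ. Then |GW| = |W − G| = 38.49.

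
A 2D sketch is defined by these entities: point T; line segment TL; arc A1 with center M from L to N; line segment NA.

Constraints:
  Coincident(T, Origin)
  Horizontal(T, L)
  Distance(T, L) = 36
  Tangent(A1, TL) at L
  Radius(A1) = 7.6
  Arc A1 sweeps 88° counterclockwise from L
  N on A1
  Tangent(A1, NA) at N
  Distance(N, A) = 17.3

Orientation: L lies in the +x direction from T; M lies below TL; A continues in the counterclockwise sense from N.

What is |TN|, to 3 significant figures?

29.3

A1 meets TL tangentially, so ML is at right angles to TL, so M = L + (0, -7.6) = (36.0, -7.60). On A1, L sits at bearing 90° from M; an 88° counterclockwise sweep puts N at bearing 178°, so N = M + 7.6·(cos 178°, sin 178°) = (28.4, -7.33). Then |TN| = |N − T| = 29.3.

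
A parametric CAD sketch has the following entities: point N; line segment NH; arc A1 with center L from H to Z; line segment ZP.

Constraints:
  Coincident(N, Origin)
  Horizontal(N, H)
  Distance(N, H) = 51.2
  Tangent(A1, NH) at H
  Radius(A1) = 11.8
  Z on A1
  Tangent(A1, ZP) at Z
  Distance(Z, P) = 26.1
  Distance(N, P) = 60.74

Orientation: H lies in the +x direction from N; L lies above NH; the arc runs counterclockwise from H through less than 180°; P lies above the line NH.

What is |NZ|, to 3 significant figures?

63.6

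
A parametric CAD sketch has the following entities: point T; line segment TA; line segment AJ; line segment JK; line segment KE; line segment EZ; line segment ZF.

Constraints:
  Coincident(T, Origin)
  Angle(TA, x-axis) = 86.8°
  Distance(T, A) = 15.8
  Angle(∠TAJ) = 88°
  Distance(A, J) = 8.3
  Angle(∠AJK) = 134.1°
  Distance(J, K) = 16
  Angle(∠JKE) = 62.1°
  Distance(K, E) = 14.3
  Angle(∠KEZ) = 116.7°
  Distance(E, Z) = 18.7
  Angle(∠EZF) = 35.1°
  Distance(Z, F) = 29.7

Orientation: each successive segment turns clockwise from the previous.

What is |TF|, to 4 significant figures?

22.86

T is at the origin; TA runs at 86.8° with length 15.8, so A = (0.8820, 15.78). ∠TAJ = 88.0° gives AJ at -5.200° from the x-axis; with |AJ| = 8.3, J = (9.148, 15.02). ∠AJK = 134.1° gives JK at -51.10° from the x-axis; with |JK| = 16.0, K = (19.20, 2.571). ∠JKE = 62.1° gives KE at -169.0° from the x-axis; with |KE| = 14.3, E = (5.158, -0.1573). ∠KEZ = 116.7° gives EZ at 127.7° from the x-axis; with |EZ| = 18.7, Z = (-6.278, 14.64). ∠EZF = 35.1° gives ZF at -17.20° from the x-axis; with |ZF| = 29.7, F = (22.09, 5.856). Then |TF| = |F − T| = 22.86.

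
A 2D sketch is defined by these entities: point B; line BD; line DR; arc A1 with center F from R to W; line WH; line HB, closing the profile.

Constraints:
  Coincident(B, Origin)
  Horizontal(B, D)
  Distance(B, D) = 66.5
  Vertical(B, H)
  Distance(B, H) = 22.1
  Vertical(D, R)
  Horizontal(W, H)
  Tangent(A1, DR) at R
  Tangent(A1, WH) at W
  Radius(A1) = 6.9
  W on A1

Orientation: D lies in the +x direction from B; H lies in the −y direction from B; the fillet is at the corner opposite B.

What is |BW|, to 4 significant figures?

63.57

B is at the origin; B and D share the same y with |BD| = 66.5 and D on the +x side, so D = (66.50, 0.000). B and H share the same x with |BH| = 22.1 and H on the −y side, so H = (0.000, -22.10). The virtual corner opposite B is at (66.50, -22.10). The tangent condition forces FR to be normal to DR and tangency of A1 to WH means the radius FW is perpendicular to WH, with radius 6.9, so the center F sits 6.9 in from both sides at F = (59.60, -15.20). That places the tangent points at R = (66.50, -15.20) on DR and W = (59.60, -22.10) on WH. Then |BW| = |W − B| = 63.57.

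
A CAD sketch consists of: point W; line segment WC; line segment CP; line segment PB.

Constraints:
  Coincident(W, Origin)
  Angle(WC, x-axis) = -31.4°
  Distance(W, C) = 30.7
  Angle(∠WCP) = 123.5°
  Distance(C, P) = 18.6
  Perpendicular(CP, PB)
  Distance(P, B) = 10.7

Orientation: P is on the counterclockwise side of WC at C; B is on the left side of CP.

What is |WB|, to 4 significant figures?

38.54

W is at the origin; WC runs at -31.4° with length 30.7, so C = 30.7·(cos -31.4°, sin -31.4°) = (26.20, -15.99). ∠WCP = 123.5°, so CP runs at -31.4° + (180° − 123.5°) = 25.10° from the x-axis; with |CP| = 18.6, P = C + 18.6·(cos 25.10°, sin 25.10°) = (43.05, -8.105). CP ⟂ PB; with |PB| = 10.7 on the left of CP, B = P + 10.7·(-0.4242, 0.9056) = (38.51, 1.585). Then |WB| = |B − W| = 38.54.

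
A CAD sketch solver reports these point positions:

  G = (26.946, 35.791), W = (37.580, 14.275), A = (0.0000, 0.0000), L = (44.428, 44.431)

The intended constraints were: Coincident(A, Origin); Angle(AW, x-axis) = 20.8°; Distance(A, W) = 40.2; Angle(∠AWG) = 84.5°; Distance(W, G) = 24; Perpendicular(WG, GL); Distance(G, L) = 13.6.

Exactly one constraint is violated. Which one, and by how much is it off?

Distance(G, L) = 13.6 — off by 5.90.

A = (0.00, 0.00) ✓; AW at 20.80° ✓; |AW| = 40.20 ✓; ∠AWG = 84.50° ✓; |WG| = 24.00 ✓; ∠(WG, GL) = 90.00° ✓; |GL| = 19.50 ✗.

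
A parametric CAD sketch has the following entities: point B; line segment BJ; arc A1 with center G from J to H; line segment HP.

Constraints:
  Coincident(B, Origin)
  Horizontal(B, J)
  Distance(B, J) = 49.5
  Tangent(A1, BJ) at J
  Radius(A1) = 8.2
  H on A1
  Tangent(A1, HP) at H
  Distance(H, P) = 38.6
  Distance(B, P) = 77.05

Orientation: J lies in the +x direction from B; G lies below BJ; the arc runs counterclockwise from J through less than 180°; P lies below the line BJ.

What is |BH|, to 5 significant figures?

44.213

Checks: B.y = 0.00, J.y = 0.00 ✓; |GH| = 8.200 ✓; ∠(GH, HP) = 90.00° ✓; |HP| = 38.60 ✓; |BP| = 77.05 ✓.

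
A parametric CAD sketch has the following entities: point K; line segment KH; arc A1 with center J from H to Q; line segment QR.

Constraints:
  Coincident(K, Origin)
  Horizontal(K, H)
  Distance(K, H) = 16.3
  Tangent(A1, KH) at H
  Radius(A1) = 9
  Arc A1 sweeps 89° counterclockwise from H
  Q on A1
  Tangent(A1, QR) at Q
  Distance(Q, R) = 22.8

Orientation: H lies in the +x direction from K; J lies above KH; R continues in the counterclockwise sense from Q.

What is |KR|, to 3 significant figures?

40.8

K is at the origin; KH is horizontal with |KH| = 16.3 and H on the +x side, so H = (16.3, 0.00). A1 meets KH tangentially, so JH is at right angles to KH, so J = H + (0, 9) = (16.3, 9.00). On A1, H sits at bearing -90° from J; an 89° counterclockwise sweep puts Q at bearing -1°, so Q = J + 9.0·(cos -1°, sin -1°) = (25.3, 8.84). A1 meets QR tangentially, so JQ is at right angles to QR, so QR runs along (−sin -1°, cos -1°); with |QR| = 22.8, R = (25.7, 31.6). Then |KR| = |R − K| = 40.8.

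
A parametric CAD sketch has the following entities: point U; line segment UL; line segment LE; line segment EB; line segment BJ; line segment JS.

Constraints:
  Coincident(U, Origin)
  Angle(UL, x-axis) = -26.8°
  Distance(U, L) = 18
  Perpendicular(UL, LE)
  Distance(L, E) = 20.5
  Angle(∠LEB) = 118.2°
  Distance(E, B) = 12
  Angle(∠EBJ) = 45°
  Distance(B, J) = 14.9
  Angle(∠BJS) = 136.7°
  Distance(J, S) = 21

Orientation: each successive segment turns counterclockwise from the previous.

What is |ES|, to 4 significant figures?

22.49

U is at the origin; UL runs at -26.8° with length 18.0, so L = (16.07, -8.116). UL ⟂ LE, so LE runs at 63.20°; with |LE| = 20.5, E = (25.31, 10.18). ∠LEB = 118.2° gives EB at 125.0° from the x-axis; with |EB| = 12.0, B = (18.43, 20.01). ∠EBJ = 45.0° gives BJ at -100.0° from the x-axis; with |BJ| = 14.9, J = (15.84, 5.338). ∠BJS = 136.7° gives JS at -56.70° from the x-axis; with |JS| = 21.0, S = (27.37, -12.21). Then |ES| = |S − E| = 22.49.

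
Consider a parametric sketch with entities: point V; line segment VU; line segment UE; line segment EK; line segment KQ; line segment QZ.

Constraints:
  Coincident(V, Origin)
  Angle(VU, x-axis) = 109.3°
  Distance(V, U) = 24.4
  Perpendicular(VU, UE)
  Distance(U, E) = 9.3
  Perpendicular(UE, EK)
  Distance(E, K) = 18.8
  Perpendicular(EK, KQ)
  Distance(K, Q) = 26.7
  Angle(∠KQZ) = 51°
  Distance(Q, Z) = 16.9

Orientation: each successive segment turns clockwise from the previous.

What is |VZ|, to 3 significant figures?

19.9

V is at the origin; VU runs at 109.3° with length 24.4, so U = (-8.06, 23.0). VU ⟂ UE, so UE runs at 19.3°; with |UE| = 9.3, E = (0.713, 26.1). The perpendicularity gives EK at right angles to UE, so EK runs at -70.7°; with |EK| = 18.8, K = (6.93, 8.36). EK ⟂ KQ, so KQ runs at -161°; with |KQ| = 26.7, Q = (-18.3, -0.466). ∠KQZ = 51.0° gives QZ at 70.3° from the x-axis; with |QZ| = 16.9, Z = (-12.6, 15.4). Then |VZ| = |Z − V| = 19.9.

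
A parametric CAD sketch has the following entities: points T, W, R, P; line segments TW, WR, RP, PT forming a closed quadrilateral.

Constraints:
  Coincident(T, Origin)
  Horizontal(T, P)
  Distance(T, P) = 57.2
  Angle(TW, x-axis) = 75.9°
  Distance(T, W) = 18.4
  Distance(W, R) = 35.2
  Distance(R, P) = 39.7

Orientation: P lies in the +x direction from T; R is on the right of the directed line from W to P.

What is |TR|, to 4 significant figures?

24.25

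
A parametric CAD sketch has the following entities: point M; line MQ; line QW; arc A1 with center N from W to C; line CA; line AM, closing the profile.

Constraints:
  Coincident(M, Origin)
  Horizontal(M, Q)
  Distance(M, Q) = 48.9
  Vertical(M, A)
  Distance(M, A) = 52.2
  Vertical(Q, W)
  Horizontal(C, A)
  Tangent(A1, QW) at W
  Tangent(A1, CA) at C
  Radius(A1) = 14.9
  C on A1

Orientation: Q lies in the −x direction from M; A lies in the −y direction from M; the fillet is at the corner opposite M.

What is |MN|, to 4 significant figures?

50.47

M is at the origin; M and Q share the same y with |MQ| = 48.9 and Q on the −x side, so Q = (-48.90, 0.000). MA is vertical with |MA| = 52.2 and A on the −y side, so A = (0.000, -52.20). The virtual corner opposite M is at (-48.90, -52.20). A1 meets QW tangentially, so NW is at right angles to QW and since A1 is tangent to CA there, NC ⟂ CA, with radius 14.9, so the center N sits 14.9 in from both sides at N = (-34.00, -37.30). Then |MN| = |N − M| = 50.47.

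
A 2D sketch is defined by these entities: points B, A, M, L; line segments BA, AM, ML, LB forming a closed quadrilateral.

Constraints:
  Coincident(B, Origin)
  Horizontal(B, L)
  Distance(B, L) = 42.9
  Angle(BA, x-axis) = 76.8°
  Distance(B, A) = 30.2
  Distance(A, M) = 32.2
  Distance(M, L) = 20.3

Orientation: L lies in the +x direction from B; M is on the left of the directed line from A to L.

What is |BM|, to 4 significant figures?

42.36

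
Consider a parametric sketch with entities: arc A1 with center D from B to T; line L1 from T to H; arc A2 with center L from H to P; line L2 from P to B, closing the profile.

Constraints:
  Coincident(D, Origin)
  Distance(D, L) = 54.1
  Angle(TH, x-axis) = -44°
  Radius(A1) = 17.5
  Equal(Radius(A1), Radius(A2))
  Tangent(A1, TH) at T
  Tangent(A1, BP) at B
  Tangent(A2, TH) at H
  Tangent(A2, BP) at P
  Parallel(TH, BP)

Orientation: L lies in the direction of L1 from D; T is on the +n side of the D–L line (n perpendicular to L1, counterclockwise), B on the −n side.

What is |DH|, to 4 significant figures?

56.86

The slot axis is L1's direction at -44.0°, so u = (cos -44.0°, sin -44.0°) = (0.7193, -0.6947) and n = (−sin -44.0°, cos -44.0°) = (0.6947, 0.7193). D is at the origin and L lies 54.1 along u from D, so L = 54.1·u = (38.92, -37.58). Tangency of A1 to both parallel lines with radius 17.5 puts T and B at D ± 17.5·n: T = (12.16, 12.59), B = (-12.16, -12.59). Equal radii place H and P the same way about L: H = L + 17.5·n = (51.07, -24.99), P = L − 17.5·n = (26.76, -50.17). Then |DH| = |H − D| = 56.86.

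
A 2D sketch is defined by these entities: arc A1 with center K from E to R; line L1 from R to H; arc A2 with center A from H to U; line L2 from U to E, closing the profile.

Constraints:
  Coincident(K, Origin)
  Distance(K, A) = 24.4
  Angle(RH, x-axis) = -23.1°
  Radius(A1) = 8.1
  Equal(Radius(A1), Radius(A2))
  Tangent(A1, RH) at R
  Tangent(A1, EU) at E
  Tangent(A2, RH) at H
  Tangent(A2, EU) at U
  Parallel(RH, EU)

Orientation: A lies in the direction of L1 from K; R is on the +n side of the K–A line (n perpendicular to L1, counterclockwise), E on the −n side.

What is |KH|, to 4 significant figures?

25.71

The slot axis is L1's direction at -23.1°, so u = (cos -23.1°, sin -23.1°) = (0.9198, -0.3923) and n = (−sin -23.1°, cos -23.1°) = (0.3923, 0.9198). K is at the origin and A lies 24.4 along u from K, so A = 24.4·u = (22.44, -9.573). Tangency of A1 to both parallel lines with radius 8.1 puts R and E at K ± 8.1·n: R = (3.178, 7.451), E = (-3.178, -7.451). Equal radii place H and U the same way about A: H = A + 8.1·n = (25.62, -2.122), U = A − 8.1·n = (19.27, -17.02). Then |KH| = |H − K| = 25.71.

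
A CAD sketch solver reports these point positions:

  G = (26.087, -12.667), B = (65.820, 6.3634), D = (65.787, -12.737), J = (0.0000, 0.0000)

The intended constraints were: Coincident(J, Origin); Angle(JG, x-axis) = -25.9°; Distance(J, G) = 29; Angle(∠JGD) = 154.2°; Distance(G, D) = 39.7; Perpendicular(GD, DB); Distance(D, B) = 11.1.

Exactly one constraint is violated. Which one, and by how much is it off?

Distance(D, B) = 11.1 — off by 8.00.

J = (0.00, 0.00) ✓; JG at -25.90° ✓; |JG| = 29.00 ✓; ∠JGD = 154.2° ✓; |GD| = 39.70 ✓; ∠(GD, DB) = 90.00° ✓; |DB| = 19.10 ✗.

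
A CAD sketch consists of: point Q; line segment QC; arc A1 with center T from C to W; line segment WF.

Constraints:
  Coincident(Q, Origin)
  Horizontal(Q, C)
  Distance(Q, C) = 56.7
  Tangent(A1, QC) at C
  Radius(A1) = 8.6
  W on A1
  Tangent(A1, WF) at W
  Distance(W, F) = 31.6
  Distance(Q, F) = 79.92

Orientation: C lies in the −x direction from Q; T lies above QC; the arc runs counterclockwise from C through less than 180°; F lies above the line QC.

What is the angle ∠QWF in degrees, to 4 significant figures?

144.9°

Q is at the origin; Q and C share the same y with |QC| = 56.7 and C on the −x side, so C = (-56.70, 0.000). A1 meets QC tangentially, so TC is at right angles to QC, so T = C + (0, 8.6) = (-56.70, 8.600). Since TW ⟂ WF (tangency), |TF| = √(8.6² + 31.6²) = 32.75 regardless of where W sits on A1. So F lies on both circle(Q, 79.92) and circle(T, 32.75); the above-QC intersection is F = (-70.03, 38.51). W is the foot of the tangent from F: W = (-50.04, 14.04).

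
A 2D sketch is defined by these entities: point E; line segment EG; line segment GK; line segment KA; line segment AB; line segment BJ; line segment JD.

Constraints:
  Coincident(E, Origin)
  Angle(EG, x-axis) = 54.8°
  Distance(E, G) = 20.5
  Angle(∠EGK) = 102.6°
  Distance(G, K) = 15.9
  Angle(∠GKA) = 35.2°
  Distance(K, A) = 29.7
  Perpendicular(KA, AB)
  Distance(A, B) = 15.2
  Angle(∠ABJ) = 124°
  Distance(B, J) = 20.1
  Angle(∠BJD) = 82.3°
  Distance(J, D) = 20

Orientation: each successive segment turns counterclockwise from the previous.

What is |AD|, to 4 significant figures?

26.91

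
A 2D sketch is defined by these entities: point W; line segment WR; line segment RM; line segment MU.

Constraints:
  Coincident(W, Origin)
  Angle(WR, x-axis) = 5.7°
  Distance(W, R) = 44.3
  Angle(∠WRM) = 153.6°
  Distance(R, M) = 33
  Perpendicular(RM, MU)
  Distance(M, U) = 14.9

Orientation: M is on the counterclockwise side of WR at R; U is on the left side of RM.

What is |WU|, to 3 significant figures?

72.8

W is at the origin; WR runs at 5.7° with length 44.3, so R = 44.3·(cos 5.7°, sin 5.7°) = (44.1, 4.40). ∠WRM = 153.6°, so RM runs at 5.7° + (180° − 153.6°) = 32.1° from the x-axis; with |RM| = 33.0, M = R + 33.0·(cos 32.1°, sin 32.1°) = (72.0, 21.9). RM is perpendicular to MU; with |MU| = 14.9 on the left of RM, U = M + 14.9·(-0.531, 0.847) = (64.1, 34.6). Then |WU| = |U − W| = 72.8.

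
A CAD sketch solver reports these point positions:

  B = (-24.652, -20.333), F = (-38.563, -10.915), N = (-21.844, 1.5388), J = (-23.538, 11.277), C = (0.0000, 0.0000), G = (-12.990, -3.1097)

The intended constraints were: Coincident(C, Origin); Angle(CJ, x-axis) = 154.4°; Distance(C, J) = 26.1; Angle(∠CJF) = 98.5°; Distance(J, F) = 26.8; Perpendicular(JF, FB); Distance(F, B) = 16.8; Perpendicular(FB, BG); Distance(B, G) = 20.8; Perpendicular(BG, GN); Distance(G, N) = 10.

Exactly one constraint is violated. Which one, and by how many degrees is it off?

Perpendicular(BG, GN) — off by 6.40°.

C = (0.00, 0.00) ✓; CJ at 154.4° ✓; |CJ| = 26.10 ✓; ∠CJF = 98.50° ✓; |JF| = 26.80 ✓; ∠(JF, FB) = 90.00° ✓; |FB| = 16.80 ✓; ∠(FB, BG) = 90.00° ✓; |BG| = 20.80 ✓; ∠(BG, GN) = 96.40° ✗; |GN| = 10.00 ✓.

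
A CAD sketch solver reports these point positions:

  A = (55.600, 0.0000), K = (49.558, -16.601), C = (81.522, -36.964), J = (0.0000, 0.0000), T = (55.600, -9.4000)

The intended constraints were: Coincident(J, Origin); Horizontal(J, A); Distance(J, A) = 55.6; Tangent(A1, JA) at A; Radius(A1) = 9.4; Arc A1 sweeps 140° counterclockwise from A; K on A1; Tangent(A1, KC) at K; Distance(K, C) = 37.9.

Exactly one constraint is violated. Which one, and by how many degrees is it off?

Tangent(A1, KC) at K — off by 7.50°.

J = (0.00, 0.00) ✓; J.y = 0.00, A.y = 0.00 ✓; |JA| = 55.60 ✓; ∠(TA, AJ) = 90.00° ✓; |TA| = 9.400 ✓; bearing(T→K) − bearing(T→A) = 140.0° ✓; |TK| = 9.400 ✓; ∠(TK, KC) = 82.50° ✗; |KC| = 37.90 ✓.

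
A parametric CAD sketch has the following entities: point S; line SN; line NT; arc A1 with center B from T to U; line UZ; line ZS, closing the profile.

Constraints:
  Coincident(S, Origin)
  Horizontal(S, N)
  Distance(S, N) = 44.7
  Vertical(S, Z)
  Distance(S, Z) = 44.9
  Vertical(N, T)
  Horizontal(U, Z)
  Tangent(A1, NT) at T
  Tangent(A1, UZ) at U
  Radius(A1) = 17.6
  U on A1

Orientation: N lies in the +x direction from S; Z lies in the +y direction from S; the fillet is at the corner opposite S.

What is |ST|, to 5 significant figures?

52.377

S is at the origin; SN is horizontal with |SN| = 44.7 and N on the +x side, so N = (44.700, 0.0000). S and Z share the same x with |SZ| = 44.9 and Z on the +y side, so Z = (0.0000, 44.900). The virtual corner opposite S is at (44.700, 44.900). A1 meets NT tangentially, so BT is at right angles to NT and tangency of A1 to UZ means the radius BU is perpendicular to UZ, with radius 17.6, so the center B sits 17.6 in from both sides at B = (27.100, 27.300). That places the tangent points at T = (44.700, 27.300) on NT and U = (27.100, 44.900) on UZ. Then |ST| = |T − S| = 52.377.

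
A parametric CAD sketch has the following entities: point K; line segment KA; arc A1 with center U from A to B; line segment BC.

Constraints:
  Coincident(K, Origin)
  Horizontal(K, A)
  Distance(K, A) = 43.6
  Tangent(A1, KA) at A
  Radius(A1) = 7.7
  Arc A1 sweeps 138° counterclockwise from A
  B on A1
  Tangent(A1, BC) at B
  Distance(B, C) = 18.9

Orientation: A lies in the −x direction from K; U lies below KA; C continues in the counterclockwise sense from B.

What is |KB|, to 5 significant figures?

50.566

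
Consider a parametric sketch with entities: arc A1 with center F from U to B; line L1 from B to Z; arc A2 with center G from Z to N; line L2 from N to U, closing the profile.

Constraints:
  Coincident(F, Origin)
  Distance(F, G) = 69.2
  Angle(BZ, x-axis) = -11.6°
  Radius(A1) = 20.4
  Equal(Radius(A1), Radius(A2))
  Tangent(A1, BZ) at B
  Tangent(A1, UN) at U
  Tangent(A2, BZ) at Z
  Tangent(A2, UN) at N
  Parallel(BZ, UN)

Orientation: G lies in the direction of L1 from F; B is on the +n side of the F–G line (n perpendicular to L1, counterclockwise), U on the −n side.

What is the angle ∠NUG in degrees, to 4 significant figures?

16.43°

Tangency of A1 to both parallel lines with radius 20.4 puts B and U at F ± 20.4·n: B = (4.102, 19.98), U = (-4.102, -19.98). Equal radii place Z and N the same way about G: Z = G + 20.4·n = (71.89, 6.069), N = G − 20.4·n = (63.68, -33.90). Then cos ∠NUG = UN·UG / (|UN||UG|), giving 16.43°.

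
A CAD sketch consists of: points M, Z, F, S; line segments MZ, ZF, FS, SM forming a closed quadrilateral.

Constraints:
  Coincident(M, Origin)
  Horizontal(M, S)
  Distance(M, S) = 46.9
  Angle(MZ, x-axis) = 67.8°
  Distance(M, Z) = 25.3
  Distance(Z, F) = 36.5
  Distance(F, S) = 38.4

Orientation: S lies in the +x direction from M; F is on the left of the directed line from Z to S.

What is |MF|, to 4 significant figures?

57.47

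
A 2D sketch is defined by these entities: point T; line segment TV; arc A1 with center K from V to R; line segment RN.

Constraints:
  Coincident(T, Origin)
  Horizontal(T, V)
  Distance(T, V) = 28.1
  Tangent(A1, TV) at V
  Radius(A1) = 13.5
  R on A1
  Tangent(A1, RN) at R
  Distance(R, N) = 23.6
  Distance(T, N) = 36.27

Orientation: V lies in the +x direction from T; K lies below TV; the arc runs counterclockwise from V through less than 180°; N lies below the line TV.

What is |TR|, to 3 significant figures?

18.6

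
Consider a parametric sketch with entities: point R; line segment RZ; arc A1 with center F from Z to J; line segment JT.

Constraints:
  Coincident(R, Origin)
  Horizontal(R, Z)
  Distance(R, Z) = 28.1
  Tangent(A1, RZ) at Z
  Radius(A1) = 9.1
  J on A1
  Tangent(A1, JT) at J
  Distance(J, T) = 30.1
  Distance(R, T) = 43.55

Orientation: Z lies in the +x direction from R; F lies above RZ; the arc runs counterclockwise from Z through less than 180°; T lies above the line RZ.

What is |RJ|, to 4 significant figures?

38.38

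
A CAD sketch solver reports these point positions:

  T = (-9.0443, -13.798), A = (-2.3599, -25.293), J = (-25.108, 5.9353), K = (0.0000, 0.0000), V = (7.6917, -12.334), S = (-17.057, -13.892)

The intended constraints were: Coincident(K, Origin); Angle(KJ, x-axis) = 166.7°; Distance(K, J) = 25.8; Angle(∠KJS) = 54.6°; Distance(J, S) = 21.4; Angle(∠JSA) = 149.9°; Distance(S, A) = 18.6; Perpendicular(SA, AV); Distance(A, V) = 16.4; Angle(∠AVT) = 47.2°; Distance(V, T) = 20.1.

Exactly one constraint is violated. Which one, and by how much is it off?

Distance(V, T) = 20.1 — off by 3.30.

K = (0.00, 0.00) ✓; KJ at 166.7° ✓; |KJ| = 25.80 ✓; ∠KJS = 54.60° ✓; |JS| = 21.40 ✓; ∠JSA = 149.9° ✓; |SA| = 18.60 ✓; ∠(SA, AV) = 90.00° ✓; |AV| = 16.40 ✓; ∠AVT = 47.20° ✓; |VT| = 16.80 ✗.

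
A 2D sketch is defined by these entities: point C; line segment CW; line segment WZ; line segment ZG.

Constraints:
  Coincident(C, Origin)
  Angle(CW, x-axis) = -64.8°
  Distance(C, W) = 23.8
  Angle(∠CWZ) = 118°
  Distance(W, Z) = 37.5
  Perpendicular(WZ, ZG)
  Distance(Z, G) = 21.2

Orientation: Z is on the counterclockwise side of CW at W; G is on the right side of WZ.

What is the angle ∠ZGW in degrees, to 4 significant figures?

60.52°

∠CWZ = 118.0°, so WZ runs at -64.8° + (180° − 118.0°) = -2.800° from the x-axis; with |WZ| = 37.5, Z = W + 37.5·(cos -2.800°, sin -2.800°) = (47.59, -23.37). WZ is perpendicular to ZG; with |ZG| = 21.2 on the right of WZ, G = Z + 21.2·(-0.04885, -0.9988) = (46.55, -44.54). Then cos ∠ZGW = GZ·GW / (|GZ||GW|), giving 60.52°.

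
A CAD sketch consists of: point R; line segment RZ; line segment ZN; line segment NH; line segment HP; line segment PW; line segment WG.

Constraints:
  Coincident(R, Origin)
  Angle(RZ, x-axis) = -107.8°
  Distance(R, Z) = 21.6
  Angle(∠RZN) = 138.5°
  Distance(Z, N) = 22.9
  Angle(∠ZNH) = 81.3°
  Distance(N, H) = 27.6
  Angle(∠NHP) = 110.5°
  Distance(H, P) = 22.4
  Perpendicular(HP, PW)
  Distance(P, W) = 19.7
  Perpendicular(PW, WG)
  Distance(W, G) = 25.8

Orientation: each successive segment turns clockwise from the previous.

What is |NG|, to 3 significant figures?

8.78

HP is perpendicular to PW, so PW runs at -47.5°; with |PW| = 19.7, W = (-6.81, -6.06). The perpendicularity gives WG at right angles to PW, so WG runs at -138°; with |WG| = 25.8, G = (-25.8, -23.5). Then |NG| = |G − N| = 8.78.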